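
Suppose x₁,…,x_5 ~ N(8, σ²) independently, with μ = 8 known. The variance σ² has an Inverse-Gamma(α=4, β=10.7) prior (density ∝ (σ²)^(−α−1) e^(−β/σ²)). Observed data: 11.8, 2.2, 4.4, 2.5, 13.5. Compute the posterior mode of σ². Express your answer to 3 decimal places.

σ̂²_MAP = 9.529

Sum of squared deviations about the known mean: SS = (11.8−8)² + (2.2−8)² + (4.4−8)² + (2.5−8)² + (13.5−8)² = 121.54.
The Normal likelihood contributes (σ²)^(−n/2) exp(−SS/(2σ²)), so the posterior is Inverse-Gamma(α + n/2, β + SS/2) = Inverse-Gamma(6.5, 71.47).
The mode of Inverse-Gamma(a, b) is b/(a+1) = 71.47/7.5 ≈ 9.529.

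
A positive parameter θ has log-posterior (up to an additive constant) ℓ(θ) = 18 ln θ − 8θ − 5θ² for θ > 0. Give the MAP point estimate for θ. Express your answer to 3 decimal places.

ℓ'(θ) = 18/θ − 8 − 10θ. Setting this to zero and multiplying by θ: 10θ² + 8θ − 18 = 0.
θ = (−8 + √(8² + 4·10·18)) / (2·10) = (−8 + √784) / 20 = (−8 + 28)/20 = 1.
ℓ''(θ) = −18/θ² − 10 < 0, confirming a maximum.

θ̂_MAP = 1.000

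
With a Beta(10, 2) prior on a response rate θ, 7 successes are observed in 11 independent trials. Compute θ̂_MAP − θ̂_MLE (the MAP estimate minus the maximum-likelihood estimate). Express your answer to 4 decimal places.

MAP − MLE = 0.1255

Posterior is Beta(17, 6); MAP = (17−1)/(23−2) = 16/21 ≈ 0.76190.
MLE ignores the prior: θ̂_MLE = k/n = 7/11 ≈ 0.63636.
Difference = 16/21 − 7/11 = 29/231 ≈ 0.1255.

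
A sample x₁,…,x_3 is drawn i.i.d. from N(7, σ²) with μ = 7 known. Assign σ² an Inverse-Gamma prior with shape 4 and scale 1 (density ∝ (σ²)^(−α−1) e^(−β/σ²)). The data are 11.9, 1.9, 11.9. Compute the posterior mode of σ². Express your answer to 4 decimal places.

Sum of squared deviations about the known mean: SS = (11.9−7)² + (1.9−7)² + (11.9−7)² = 74.03.
The Normal likelihood contributes (σ²)^(−n/2) exp(−SS/(2σ²)), so the posterior is Inverse-Gamma(α + n/2, β + SS/2) = Inverse-Gamma(5.5, 38.015).
The mode of Inverse-Gamma(a, b) is b/(a+1) = 38.015/6.5 ≈ 5.8485.

σ̂²_MAP = 5.8485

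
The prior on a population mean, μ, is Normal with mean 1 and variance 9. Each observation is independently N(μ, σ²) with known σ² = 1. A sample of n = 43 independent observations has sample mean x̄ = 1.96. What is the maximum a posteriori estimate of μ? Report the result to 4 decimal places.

n = 43, x̄ = 1.96.
For a Normal prior and Normal likelihood with known variance, the posterior is Normal; its mode equals its mean, the precision-weighted average.
Prior precision 1/σ₀² = 1/9; data precision n/σ² = 43/1 = 43.
μ̂ = ((1/9)·1 + 43·1.96) / (1/9 + 43) = (18988/225)/(388/9) = 4747/2425 ≈ 1.9575.

μ̂_MAP = 1.9575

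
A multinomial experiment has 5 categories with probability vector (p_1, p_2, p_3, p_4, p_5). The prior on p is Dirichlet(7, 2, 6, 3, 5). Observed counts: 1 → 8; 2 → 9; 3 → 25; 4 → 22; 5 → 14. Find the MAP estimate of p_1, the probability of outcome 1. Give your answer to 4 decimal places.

The posterior is Dirichlet(αᵢ + nᵢ) = Dirichlet(15, 11, 31, 25, 19).
For a Dirichlet(a₁,…,a_K) with all aᵢ > 1, the mode has j-th component (aⱼ − 1)/(Σaᵢ − K).
Here Σaᵢ = 101 and K = 5, so p_1 = (15 − 1)/(101 − 5) = 14/96 ≈ 0.1458.

MAP estimate: 0.1458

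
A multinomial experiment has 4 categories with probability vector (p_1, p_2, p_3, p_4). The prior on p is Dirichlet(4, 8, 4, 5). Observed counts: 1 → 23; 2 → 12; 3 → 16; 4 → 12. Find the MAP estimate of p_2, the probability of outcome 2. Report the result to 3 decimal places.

MAP estimate: 0.238

The posterior is Dirichlet(αᵢ + nᵢ) = Dirichlet(27, 20, 20, 17).
For a Dirichlet(a₁,…,a_K) with all aᵢ > 1, the mode has j-th component (aⱼ − 1)/(Σaᵢ − K).
Here Σaᵢ = 84 and K = 4, so p_2 = (20 − 1)/(84 − 4) = 19/80 ≈ 0.238.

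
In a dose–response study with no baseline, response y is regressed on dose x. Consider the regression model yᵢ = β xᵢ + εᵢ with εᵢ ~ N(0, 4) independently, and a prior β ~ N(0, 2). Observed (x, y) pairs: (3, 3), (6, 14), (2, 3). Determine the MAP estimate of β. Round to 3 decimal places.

log p(β | y) = −Σ(yᵢ − βxᵢ)²/(2·4) − β²/(2·2) + const.
Setting the derivative to zero: Σxᵢ(yᵢ − βxᵢ)/4 − β/2 = 0, so β = Σxᵢyᵢ / (Σxᵢ² + σ²/τ²).
Σxᵢyᵢ = 3·3 + 6·14 + 2·3 = 99; Σxᵢ² = 49; σ²/τ² = 2.
β̂_MAP = 99 / (49 + 2) = 99/51 ≈ 1.941.

β̂_MAP = 1.941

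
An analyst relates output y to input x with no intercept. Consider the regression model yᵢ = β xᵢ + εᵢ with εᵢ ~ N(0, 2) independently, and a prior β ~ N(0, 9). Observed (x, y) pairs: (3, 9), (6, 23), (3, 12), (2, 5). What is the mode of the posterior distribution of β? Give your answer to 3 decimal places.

log p(β | y) = −Σ(yᵢ − βxᵢ)²/(2·2) − β²/(2·9) + const.
Setting the derivative to zero: Σxᵢ(yᵢ − βxᵢ)/2 − β/9 = 0, so β = Σxᵢyᵢ / (Σxᵢ² + σ²/τ²).
Σxᵢyᵢ = 3·9 + 6·23 + 3·12 + 2·5 = 211; Σxᵢ² = 58; σ²/τ² = 2/9.
β̂_MAP = 211 / (58 + 2/9) = 211/(524/9) = 1899/524 ≈ 3.624.

β̂_MAP = 3.624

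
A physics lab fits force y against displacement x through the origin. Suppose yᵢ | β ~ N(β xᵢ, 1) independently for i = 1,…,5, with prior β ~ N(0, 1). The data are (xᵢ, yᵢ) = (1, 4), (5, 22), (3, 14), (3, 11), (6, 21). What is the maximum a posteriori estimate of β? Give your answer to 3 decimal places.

β̂_MAP = 3.889

log p(β | y) = −Σ(yᵢ − βxᵢ)²/(2·1) − β²/(2·1) + const.
Setting the derivative to zero: Σxᵢ(yᵢ − βxᵢ)/1 − β/1 = 0, so β = Σxᵢyᵢ / (Σxᵢ² + σ²/τ²).
Σxᵢyᵢ = 1·4 + 5·22 + 3·14 + 3·11 + 6·21 = 315; Σxᵢ² = 80; σ²/τ² = 1.
β̂_MAP = 315 / (80 + 1) = 315/81 ≈ 3.889.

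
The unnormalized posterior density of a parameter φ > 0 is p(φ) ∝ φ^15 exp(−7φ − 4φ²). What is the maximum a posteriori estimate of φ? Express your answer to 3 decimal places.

ℓ'(φ) = 15/φ − 7 − 8φ. Setting this to zero and multiplying by φ: 8φ² + 7φ − 15 = 0.
φ = (−7 + √(7² + 4·8·15)) / (2·8) = (−7 + √529) / 16 = (−7 + 23)/16 = 1.
ℓ''(φ) = −15/φ² − 8 < 0, confirming a maximum.

φ̂_MAP = 1.000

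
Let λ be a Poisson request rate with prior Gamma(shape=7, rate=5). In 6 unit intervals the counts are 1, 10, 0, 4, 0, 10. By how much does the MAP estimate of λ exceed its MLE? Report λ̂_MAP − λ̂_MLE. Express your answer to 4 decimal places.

MAP − MLE = -1.3485

Σxᵢ = 25. Posterior is Gamma(32, 11); MAP = (32−1)/11 = 31/11 ≈ 2.81818.
MLE = x̄ = 25/6 ≈ 4.16667.
Difference = 31/11 − 25/6 = -89/66 ≈ -1.3485.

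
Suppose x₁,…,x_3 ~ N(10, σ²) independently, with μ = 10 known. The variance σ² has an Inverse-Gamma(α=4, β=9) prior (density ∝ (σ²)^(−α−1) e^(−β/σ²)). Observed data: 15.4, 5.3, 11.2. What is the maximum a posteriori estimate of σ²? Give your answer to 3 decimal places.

σ̂²_MAP = 5.438

Sum of squared deviations about the known mean: SS = (15.4−10)² + (5.3−10)² + (11.2−10)² = 52.69.
The Normal likelihood contributes (σ²)^(−n/2) exp(−SS/(2σ²)), so the posterior is Inverse-Gamma(α + n/2, β + SS/2) = Inverse-Gamma(5.5, 35.345).
The mode of Inverse-Gamma(a, b) is b/(a+1) = 35.345/6.5 ≈ 5.438.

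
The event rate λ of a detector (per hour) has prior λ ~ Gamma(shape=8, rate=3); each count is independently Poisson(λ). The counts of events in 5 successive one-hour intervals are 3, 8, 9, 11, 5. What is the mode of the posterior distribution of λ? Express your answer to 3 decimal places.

λ̂_MAP = 5.375

Σxᵢ = 3+8+9+11+5 = 36, with n = 5.
Posterior ∝ λ^7e^(−3λ) · λ^36e^(−5λ) = λ^43e^(−8λ), i.e. Gamma(shape=44, rate=8).
The mode of a Gamma(a, b) with a ≥ 1 (shape–rate) is (a−1)/b = 43/8 ≈ 5.375.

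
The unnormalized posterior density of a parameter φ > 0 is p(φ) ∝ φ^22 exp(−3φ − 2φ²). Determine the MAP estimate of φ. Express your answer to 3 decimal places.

ℓ'(φ) = 22/φ − 3 − 4φ. Setting this to zero and multiplying by φ: 4φ² + 3φ − 22 = 0.
φ = (−3 + √(3² + 4·4·22)) / (2·4) = (−3 + √361) / 8 = (−3 + 19)/8 = 2.
ℓ''(φ) = −22/φ² − 4 < 0, confirming a maximum.

φ̂_MAP = 2.000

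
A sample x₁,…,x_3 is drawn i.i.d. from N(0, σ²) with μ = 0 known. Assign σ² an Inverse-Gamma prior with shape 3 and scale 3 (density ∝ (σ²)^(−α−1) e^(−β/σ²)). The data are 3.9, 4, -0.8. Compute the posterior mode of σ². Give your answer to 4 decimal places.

σ̂²_MAP = 3.4409

Sum of squared deviations about the known mean: SS = (3.9−0)² + (4−0)² + (-0.8−0)² = 31.85.
The Normal likelihood contributes (σ²)^(−n/2) exp(−SS/(2σ²)), so the posterior is Inverse-Gamma(α + n/2, β + SS/2) = Inverse-Gamma(4.5, 18.925).
The mode of Inverse-Gamma(a, b) is b/(a+1) = 18.925/5.5 ≈ 3.4409.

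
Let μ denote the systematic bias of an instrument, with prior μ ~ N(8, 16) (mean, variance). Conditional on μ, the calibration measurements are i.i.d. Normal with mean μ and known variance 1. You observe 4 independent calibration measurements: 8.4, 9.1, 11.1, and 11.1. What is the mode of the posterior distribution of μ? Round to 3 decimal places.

μ̂_MAP = 9.895

n = 4; x̄ = (8.4 + 9.1 + 11.1 + 11.1)/4 = 39.7/4 = 9.925.
For a Normal prior and Normal likelihood with known variance, the posterior is Normal; its mode equals its mean, the precision-weighted average.
Prior precision 1/σ₀² = 1/16 = 0.0625; data precision n/σ² = 4/1 = 4.
μ̂ = (0.0625·8 + 4·9.925) / (0.0625 + 4) = 40.2/4.0625 = 3216/325 ≈ 9.895.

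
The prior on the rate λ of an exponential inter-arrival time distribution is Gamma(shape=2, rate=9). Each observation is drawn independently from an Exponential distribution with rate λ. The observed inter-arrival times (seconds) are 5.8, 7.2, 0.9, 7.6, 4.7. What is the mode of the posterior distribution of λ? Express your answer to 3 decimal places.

λ̂_MAP = 0.170

The Exponential(rate=λ) likelihood is ∝ λ^n e^(−λΣtᵢ). Here n = 5 and Σtᵢ = 5.8 + 7.2 + 0.9 + 7.6 + 4.7 = 26.2.
Posterior ∝ λe^(−9λ) · λ^5e^(−26.2λ) = λ^6e^(−35.2λ), i.e. Gamma(7, 35.2).
Mode = (a−1)/b = 6/35.2 ≈ 0.170.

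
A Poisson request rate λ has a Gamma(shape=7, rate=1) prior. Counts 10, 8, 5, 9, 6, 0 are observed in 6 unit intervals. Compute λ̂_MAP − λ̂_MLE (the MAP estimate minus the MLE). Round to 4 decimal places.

MAP − MLE = -0.0476

Σxᵢ = 38. Posterior is Gamma(45, 7); MAP = (45−1)/7 = 44/7 ≈ 6.28571.
MLE = x̄ = 38/6 ≈ 6.33333.
Difference = 44/7 − 38/6 = -1/21 ≈ -0.0476.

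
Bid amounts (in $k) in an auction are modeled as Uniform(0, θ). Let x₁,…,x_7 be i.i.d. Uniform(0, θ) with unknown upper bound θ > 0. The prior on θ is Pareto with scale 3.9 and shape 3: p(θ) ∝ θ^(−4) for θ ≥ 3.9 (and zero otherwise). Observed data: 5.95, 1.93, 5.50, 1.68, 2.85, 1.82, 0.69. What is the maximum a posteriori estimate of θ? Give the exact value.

θ̂_MAP = 5.95

The Uniform(0, θ) likelihood is θ^(−n) for θ ≥ max(xᵢ), zero otherwise. Here max(xᵢ) = 5.95.
Posterior ∝ θ^(−4) · θ^(−7) = θ^(−11) on θ ≥ max(3.9, 5.95) = 5.95.
This density is strictly decreasing in θ, so the posterior mode lies at the lower boundary of the support.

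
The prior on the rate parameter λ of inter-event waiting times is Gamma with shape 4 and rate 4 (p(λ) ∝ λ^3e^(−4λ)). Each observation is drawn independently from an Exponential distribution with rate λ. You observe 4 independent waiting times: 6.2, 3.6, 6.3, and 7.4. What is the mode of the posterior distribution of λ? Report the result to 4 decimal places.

The Exponential(rate=λ) likelihood is ∝ λ^n e^(−λΣtᵢ). Here n = 4 and Σtᵢ = 6.2 + 3.6 + 6.3 + 7.4 = 23.5.
Posterior ∝ λ^3e^(−4λ) · λ^4e^(−23.5λ) = λ^7e^(−27.5λ), i.e. Gamma(8, 27.5).
Mode = (a−1)/b = 7/27.5 ≈ 0.2545.

λ̂_MAP = 0.2545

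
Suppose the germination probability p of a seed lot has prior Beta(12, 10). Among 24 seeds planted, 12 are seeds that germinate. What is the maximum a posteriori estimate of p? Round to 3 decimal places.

Prior: Beta(12, 10).
Data: 12 successes in 24 trials. The binomial likelihood contributes p^12(1−p)^12, so the posterior is Beta(12+12, 10+12) = Beta(24, 22).
For Beta(a, b) with a, b > 1 the mode is (a−1)/(a+b−2) = 23/44 ≈ 0.523.

p̂_MAP = 0.523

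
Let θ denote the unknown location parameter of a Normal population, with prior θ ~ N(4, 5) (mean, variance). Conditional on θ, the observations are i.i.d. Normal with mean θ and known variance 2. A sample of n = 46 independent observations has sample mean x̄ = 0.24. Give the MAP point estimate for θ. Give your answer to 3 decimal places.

θ̂_MAP = 0.272

n = 46, x̄ = 0.24.
For a Normal prior and Normal likelihood with known variance, the posterior is Normal; its mode equals its mean, the precision-weighted average.
Prior precision 1/σ₀² = 1/5 = 0.2; data precision n/σ² = 46/2 = 23.
θ̂ = (0.2·4 + 23·0.24) / (0.2 + 23) = 6.32/23.2 = 79/290 ≈ 0.272.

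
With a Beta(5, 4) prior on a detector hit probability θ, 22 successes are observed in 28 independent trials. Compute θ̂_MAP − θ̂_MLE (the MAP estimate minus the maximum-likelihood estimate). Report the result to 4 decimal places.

Posterior is Beta(27, 10); MAP = (27−1)/(37−2) = 26/35 ≈ 0.74286.
MLE ignores the prior: θ̂_MLE = k/n = 22/28 ≈ 0.78571.
Difference = 26/35 − 22/28 = -3/70 ≈ -0.0429.

MAP − MLE = -0.0429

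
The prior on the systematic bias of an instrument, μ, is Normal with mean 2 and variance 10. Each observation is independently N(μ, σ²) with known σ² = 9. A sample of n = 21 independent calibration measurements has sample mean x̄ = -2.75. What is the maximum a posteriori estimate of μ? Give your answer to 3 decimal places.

μ̂_MAP = -2.555

n = 21, x̄ = -2.75.
For a Normal prior and Normal likelihood with known variance, the posterior is Normal; its mode equals its mean, the precision-weighted average.
Prior precision 1/σ₀² = 1/10 = 0.1; data precision n/σ² = 21/9 = 7/3.
μ̂ = (0.1·2 + (7/3)·(-2.75)) / (0.1 + 7/3) = (-373/60)/(73/30) = -373/146 ≈ -2.555.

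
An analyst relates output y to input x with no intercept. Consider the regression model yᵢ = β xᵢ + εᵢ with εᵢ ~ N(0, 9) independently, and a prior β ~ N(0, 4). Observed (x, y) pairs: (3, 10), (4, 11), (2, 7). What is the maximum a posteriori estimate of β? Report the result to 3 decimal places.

log p(β | y) = −Σ(yᵢ − βxᵢ)²/(2·9) − β²/(2·4) + const.
Setting the derivative to zero: Σxᵢ(yᵢ − βxᵢ)/9 − β/4 = 0, so β = Σxᵢyᵢ / (Σxᵢ² + σ²/τ²).
Σxᵢyᵢ = 3·10 + 4·11 + 2·7 = 88; Σxᵢ² = 29; σ²/τ² = 2.25.
β̂_MAP = 88 / (29 + 2.25) = 88/31.25 ≈ 2.816.

β̂_MAP = 2.816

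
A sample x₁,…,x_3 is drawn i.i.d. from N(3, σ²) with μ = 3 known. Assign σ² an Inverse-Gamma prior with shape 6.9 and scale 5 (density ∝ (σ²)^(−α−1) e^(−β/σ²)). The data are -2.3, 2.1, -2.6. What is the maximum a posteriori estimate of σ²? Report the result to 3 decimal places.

Sum of squared deviations about the known mean: SS = (-2.3−3)² + (2.1−3)² + (-2.6−3)² = 60.26.
The Normal likelihood contributes (σ²)^(−n/2) exp(−SS/(2σ²)), so the posterior is Inverse-Gamma(α + n/2, β + SS/2) = Inverse-Gamma(8.4, 35.13).
The mode of Inverse-Gamma(a, b) is b/(a+1) = 35.13/9.4 ≈ 3.737.

σ̂²_MAP = 3.737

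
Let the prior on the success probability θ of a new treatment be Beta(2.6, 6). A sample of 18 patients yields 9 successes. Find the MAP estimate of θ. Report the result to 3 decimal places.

θ̂_MAP = 0.431

Prior: Beta(2.6, 6).
Data: 9 successes in 18 trials. The binomial likelihood contributes θ^9(1−θ)^9, so the posterior is Beta(2.6+9, 6+9) = Beta(11.6, 15).
For Beta(a, b) with a, b > 1 the mode is (a−1)/(a+b−2) = 10.6/24.6 ≈ 0.431.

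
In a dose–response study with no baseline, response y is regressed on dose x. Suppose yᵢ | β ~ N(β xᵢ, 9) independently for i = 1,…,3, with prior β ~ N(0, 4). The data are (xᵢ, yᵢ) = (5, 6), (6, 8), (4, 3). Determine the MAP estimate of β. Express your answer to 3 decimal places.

β̂_MAP = 1.136

log p(β | y) = −Σ(yᵢ − βxᵢ)²/(2·9) − β²/(2·4) + const.
Setting the derivative to zero: Σxᵢ(yᵢ − βxᵢ)/9 − β/4 = 0, so β = Σxᵢyᵢ / (Σxᵢ² + σ²/τ²).
Σxᵢyᵢ = 5·6 + 6·8 + 4·3 = 90; Σxᵢ² = 77; σ²/τ² = 2.25.
β̂_MAP = 90 / (77 + 2.25) = 90/79.25 ≈ 1.136.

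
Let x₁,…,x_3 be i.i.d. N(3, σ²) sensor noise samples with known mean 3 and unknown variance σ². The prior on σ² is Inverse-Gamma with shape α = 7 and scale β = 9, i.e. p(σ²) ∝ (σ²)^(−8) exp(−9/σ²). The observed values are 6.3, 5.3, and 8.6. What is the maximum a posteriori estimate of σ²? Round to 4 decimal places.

Sum of squared deviations about the known mean: SS = (6.3−3)² + (5.3−3)² + (8.6−3)² = 47.54.
The Normal likelihood contributes (σ²)^(−n/2) exp(−SS/(2σ²)), so the posterior is Inverse-Gamma(α + n/2, β + SS/2) = Inverse-Gamma(8.5, 32.77).
The mode of Inverse-Gamma(a, b) is b/(a+1) = 32.77/9.5 ≈ 3.4495.

σ̂²_MAP = 3.4495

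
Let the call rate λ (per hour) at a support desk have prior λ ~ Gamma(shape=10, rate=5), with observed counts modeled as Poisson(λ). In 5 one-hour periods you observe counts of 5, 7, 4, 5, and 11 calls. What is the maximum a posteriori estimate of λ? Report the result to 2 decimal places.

Σxᵢ = 5+7+4+5+11 = 32, with n = 5.
Posterior ∝ λ^9e^(−5λ) · λ^32e^(−5λ) = λ^41e^(−10λ), i.e. Gamma(shape=42, rate=10).
The mode of a Gamma(a, b) with a ≥ 1 (shape–rate) is (a−1)/b = 41/10 ≈ 4.10.

λ̂_MAP = 4.10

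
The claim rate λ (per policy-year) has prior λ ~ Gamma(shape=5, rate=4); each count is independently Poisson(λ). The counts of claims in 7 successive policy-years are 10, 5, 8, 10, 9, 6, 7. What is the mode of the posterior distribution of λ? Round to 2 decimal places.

Σxᵢ = 10+5+8+10+9+6+7 = 55, with n = 7.
Posterior ∝ λ^4e^(−4λ) · λ^55e^(−7λ) = λ^59e^(−11λ), i.e. Gamma(shape=60, rate=11).
The mode of a Gamma(a, b) with a ≥ 1 (shape–rate) is (a−1)/b = 59/11 ≈ 5.36.

λ̂_MAP = 5.36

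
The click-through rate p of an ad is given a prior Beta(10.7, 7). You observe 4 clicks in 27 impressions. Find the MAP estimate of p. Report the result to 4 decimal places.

Prior: Beta(10.7, 7).
Data: 4 successes in 27 trials. The binomial likelihood contributes p^4(1−p)^23, so the posterior is Beta(10.7+4, 7+23) = Beta(14.7, 30).
For Beta(a, b) with a, b > 1 the mode is (a−1)/(a+b−2) = 13.7/42.7 ≈ 0.3208.

p̂_MAP = 0.3208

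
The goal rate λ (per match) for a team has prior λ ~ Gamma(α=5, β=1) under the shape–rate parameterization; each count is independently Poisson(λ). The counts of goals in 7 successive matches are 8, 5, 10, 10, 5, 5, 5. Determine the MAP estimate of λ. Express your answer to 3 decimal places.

Σxᵢ = 8+5+10+10+5+5+5 = 48, with n = 7.
Posterior ∝ λ^4e^(−1λ) · λ^48e^(−7λ) = λ^52e^(−8λ), i.e. Gamma(shape=53, rate=8).
The mode of a Gamma(a, b) with a ≥ 1 (shape–rate) is (a−1)/b = 52/8 ≈ 6.500.

λ̂_MAP = 6.500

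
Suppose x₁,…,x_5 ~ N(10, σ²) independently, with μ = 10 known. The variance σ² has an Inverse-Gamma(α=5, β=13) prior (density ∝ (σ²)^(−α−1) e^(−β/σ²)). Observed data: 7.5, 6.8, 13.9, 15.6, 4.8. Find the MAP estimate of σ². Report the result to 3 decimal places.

Sum of squared deviations about the known mean: SS = (7.5−10)² + (6.8−10)² + (13.9−10)² + (15.6−10)² + (4.8−10)² = 90.1.
The Normal likelihood contributes (σ²)^(−n/2) exp(−SS/(2σ²)), so the posterior is Inverse-Gamma(α + n/2, β + SS/2) = Inverse-Gamma(7.5, 58.05).
The mode of Inverse-Gamma(a, b) is b/(a+1) = 58.05/8.5 ≈ 6.829.

σ̂²_MAP = 6.829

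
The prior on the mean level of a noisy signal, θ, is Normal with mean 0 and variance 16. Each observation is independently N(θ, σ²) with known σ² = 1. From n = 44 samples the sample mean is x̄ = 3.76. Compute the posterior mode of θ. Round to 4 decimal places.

θ̂_MAP = 3.7547

n = 44, x̄ = 3.76.
For a Normal prior and Normal likelihood with known variance, the posterior is Normal; its mode equals its mean, the precision-weighted average.
Prior precision 1/σ₀² = 1/16 = 0.0625; data precision n/σ² = 44/1 = 44.
θ̂ = (0.0625·0 + 44·3.76) / (0.0625 + 44) = 165.44/44.0625 = 1408/375 ≈ 3.7547.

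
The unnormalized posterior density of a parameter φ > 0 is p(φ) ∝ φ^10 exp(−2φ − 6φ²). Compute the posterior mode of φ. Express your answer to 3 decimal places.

ℓ'(φ) = 10/φ − 2 − 12φ. Setting this to zero and multiplying by φ: 12φ² + 2φ − 10 = 0.
φ = (−2 + √(2² + 4·12·10)) / (2·12) = (−2 + √484) / 24 = (−2 + 22)/24 = 5/6.
ℓ''(φ) = −10/φ² − 12 < 0, confirming a maximum.

φ̂_MAP = 0.833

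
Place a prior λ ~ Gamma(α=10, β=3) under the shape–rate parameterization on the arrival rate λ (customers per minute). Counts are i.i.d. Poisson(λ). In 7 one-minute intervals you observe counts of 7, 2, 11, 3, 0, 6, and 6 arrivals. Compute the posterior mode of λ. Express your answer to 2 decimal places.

Σxᵢ = 7+2+11+3+0+6+6 = 35, with n = 7.
Posterior ∝ λ^9e^(−3λ) · λ^35e^(−7λ) = λ^44e^(−10λ), i.e. Gamma(shape=45, rate=10).
The mode of a Gamma(a, b) with a ≥ 1 (shape–rate) is (a−1)/b = 44/10 ≈ 4.40.

λ̂_MAP = 4.40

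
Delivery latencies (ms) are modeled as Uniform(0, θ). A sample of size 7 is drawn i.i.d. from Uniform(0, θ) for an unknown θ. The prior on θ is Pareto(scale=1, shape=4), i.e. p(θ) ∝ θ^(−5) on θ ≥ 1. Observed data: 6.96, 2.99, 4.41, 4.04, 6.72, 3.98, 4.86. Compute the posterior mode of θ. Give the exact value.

θ̂_MAP = 6.96

The Uniform(0, θ) likelihood is θ^(−n) for θ ≥ max(xᵢ), zero otherwise. Here max(xᵢ) = 6.96.
Posterior ∝ θ^(−5) · θ^(−7) = θ^(−12) on θ ≥ max(1, 6.96) = 6.96.
This density is strictly decreasing in θ, so the posterior mode lies at the lower boundary of the support.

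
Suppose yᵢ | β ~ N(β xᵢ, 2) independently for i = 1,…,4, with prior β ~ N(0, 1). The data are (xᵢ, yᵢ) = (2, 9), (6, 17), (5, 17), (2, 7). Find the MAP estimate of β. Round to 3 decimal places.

β̂_MAP = 3.085

log p(β | y) = −Σ(yᵢ − βxᵢ)²/(2·2) − β²/(2·1) + const.
Setting the derivative to zero: Σxᵢ(yᵢ − βxᵢ)/2 − β/1 = 0, so β = Σxᵢyᵢ / (Σxᵢ² + σ²/τ²).
Σxᵢyᵢ = 2·9 + 6·17 + 5·17 + 2·7 = 219; Σxᵢ² = 69; σ²/τ² = 2.
β̂_MAP = 219 / (69 + 2) = 219/71 ≈ 3.085.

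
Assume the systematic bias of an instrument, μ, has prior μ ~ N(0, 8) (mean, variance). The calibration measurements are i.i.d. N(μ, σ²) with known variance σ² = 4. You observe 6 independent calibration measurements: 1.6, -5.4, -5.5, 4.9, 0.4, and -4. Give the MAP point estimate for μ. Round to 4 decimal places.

μ̂_MAP = -1.2308

n = 6; x̄ = (1.6 + (-5.4) + (-5.5) + 4.9 + 0.4 + (-4))/6 = -8/6 = -4/3 ≈ -1.3333.
For a Normal prior and Normal likelihood with known variance, the posterior is Normal; its mode equals its mean, the precision-weighted average.
Prior precision 1/σ₀² = 1/8 = 0.125; data precision n/σ² = 6/4 = 1.5.
μ̂ = (0.125·0 + 1.5·(-4/3)) / (0.125 + 1.5) = (-2)/1.625 = -16/13 ≈ -1.2308.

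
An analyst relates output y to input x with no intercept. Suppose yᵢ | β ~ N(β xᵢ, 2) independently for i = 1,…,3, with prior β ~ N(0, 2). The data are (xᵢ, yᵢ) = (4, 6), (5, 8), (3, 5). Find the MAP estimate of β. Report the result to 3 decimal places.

β̂_MAP = 1.549

log p(β | y) = −Σ(yᵢ − βxᵢ)²/(2·2) − β²/(2·2) + const.
Setting the derivative to zero: Σxᵢ(yᵢ − βxᵢ)/2 − β/2 = 0, so β = Σxᵢyᵢ / (Σxᵢ² + σ²/τ²).
Σxᵢyᵢ = 4·6 + 5·8 + 3·5 = 79; Σxᵢ² = 50; σ²/τ² = 1.
β̂_MAP = 79 / (50 + 1) = 79/51 ≈ 1.549.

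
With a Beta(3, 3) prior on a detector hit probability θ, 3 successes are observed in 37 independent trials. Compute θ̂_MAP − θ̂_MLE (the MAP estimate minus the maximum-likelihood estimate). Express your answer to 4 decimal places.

Posterior is Beta(6, 37); MAP = (6−1)/(43−2) = 5/41 ≈ 0.12195.
MLE ignores the prior: θ̂_MLE = k/n = 3/37 ≈ 0.08108.
Difference = 5/41 − 3/37 = 62/1517 ≈ 0.0409.

MAP − MLE = 0.0409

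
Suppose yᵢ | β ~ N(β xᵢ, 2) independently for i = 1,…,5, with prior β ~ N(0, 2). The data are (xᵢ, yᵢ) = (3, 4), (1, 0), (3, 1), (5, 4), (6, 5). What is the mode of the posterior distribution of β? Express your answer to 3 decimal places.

log p(β | y) = −Σ(yᵢ − βxᵢ)²/(2·2) − β²/(2·2) + const.
Setting the derivative to zero: Σxᵢ(yᵢ − βxᵢ)/2 − β/2 = 0, so β = Σxᵢyᵢ / (Σxᵢ² + σ²/τ²).
Σxᵢyᵢ = 3·4 + 1·0 + 3·1 + 5·4 + 6·5 = 65; Σxᵢ² = 80; σ²/τ² = 1.
β̂_MAP = 65 / (80 + 1) = 65/81 ≈ 0.802.

β̂_MAP = 0.802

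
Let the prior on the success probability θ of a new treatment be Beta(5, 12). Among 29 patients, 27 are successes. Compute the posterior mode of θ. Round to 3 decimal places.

Prior: Beta(5, 12).
Data: 27 successes in 29 trials. The binomial likelihood contributes θ^27(1−θ)^2, so the posterior is Beta(5+27, 12+2) = Beta(32, 14).
For Beta(a, b) with a, b > 1 the mode is (a−1)/(a+b−2) = 31/44 ≈ 0.705.

θ̂_MAP = 0.705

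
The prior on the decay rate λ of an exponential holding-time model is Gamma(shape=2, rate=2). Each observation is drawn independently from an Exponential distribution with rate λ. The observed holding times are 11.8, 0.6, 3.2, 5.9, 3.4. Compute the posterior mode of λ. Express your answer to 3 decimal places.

The Exponential(rate=λ) likelihood is ∝ λ^n e^(−λΣtᵢ). Here n = 5 and Σtᵢ = 11.8 + 0.6 + 3.2 + 5.9 + 3.4 = 24.9.
Posterior ∝ λe^(−2λ) · λ^5e^(−24.9λ) = λ^6e^(−26.9λ), i.e. Gamma(7, 26.9).
Mode = (a−1)/b = 6/26.9 ≈ 0.223.

λ̂_MAP = 0.223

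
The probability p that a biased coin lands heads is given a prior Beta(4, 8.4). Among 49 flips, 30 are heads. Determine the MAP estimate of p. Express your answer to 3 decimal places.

Prior: Beta(4, 8.4).
Data: 30 successes in 49 trials. The binomial likelihood contributes p^30(1−p)^19, so the posterior is Beta(4+30, 8.4+19) = Beta(34, 27.4).
For Beta(a, b) with a, b > 1 the mode is (a−1)/(a+b−2) = 33/59.4 ≈ 0.556.

p̂_MAP = 0.556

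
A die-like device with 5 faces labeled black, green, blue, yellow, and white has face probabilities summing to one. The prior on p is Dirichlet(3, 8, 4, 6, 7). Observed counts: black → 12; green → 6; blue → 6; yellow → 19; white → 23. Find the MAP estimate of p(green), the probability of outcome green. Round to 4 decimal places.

MAP estimate of p(green) = 0.1461

The posterior is Dirichlet(αᵢ + nᵢ) = Dirichlet(15, 14, 10, 25, 30).
For a Dirichlet(a₁,…,a_K) with all aᵢ > 1, the mode has j-th component (aⱼ − 1)/(Σaᵢ − K).
Here Σaᵢ = 94 and K = 5, so p(green) = (14 − 1)/(94 − 5) = 13/89 ≈ 0.1461.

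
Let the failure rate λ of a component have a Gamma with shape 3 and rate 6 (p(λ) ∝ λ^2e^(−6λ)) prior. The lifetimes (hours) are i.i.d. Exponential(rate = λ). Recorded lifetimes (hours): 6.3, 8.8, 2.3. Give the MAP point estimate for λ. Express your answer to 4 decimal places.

λ̂_MAP = 0.2137

The Exponential(rate=λ) likelihood is ∝ λ^n e^(−λΣtᵢ). Here n = 3 and Σtᵢ = 6.3 + 8.8 + 2.3 = 17.4.
Posterior ∝ λ^2e^(−6λ) · λ^3e^(−17.4λ) = λ^5e^(−23.4λ), i.e. Gamma(6, 23.4).
Mode = (a−1)/b = 5/23.4 ≈ 0.2137.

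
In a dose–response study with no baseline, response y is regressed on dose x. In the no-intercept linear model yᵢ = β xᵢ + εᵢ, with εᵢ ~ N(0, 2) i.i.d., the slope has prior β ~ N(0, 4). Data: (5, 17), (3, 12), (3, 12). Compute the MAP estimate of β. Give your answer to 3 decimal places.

log p(β | y) = −Σ(yᵢ − βxᵢ)²/(2·2) − β²/(2·4) + const.
Setting the derivative to zero: Σxᵢ(yᵢ − βxᵢ)/2 − β/4 = 0, so β = Σxᵢyᵢ / (Σxᵢ² + σ²/τ²).
Σxᵢyᵢ = 5·17 + 3·12 + 3·12 = 157; Σxᵢ² = 43; σ²/τ² = 0.5.
β̂_MAP = 157 / (43 + 0.5) = 157/43.5 ≈ 3.609.

β̂_MAP = 3.609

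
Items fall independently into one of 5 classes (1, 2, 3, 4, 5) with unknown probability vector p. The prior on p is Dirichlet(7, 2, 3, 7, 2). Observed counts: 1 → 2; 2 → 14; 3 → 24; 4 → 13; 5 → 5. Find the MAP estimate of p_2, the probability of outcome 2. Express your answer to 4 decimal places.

The posterior is Dirichlet(αᵢ + nᵢ) = Dirichlet(9, 16, 27, 20, 7).
For a Dirichlet(a₁,…,a_K) with all aᵢ > 1, the mode has j-th component (aⱼ − 1)/(Σaᵢ − K).
Here Σaᵢ = 79 and K = 5, so p_2 = (16 − 1)/(79 − 5) = 15/74 ≈ 0.2027.

MAP estimate: 0.2027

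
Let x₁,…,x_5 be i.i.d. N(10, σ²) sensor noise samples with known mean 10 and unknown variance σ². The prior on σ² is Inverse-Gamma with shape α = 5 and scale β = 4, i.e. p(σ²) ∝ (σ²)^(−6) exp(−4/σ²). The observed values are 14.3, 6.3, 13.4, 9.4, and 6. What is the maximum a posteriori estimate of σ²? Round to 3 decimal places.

σ̂²_MAP = 4.006

Sum of squared deviations about the known mean: SS = (14.3−10)² + (6.3−10)² + (13.4−10)² + (9.4−10)² + (6−10)² = 60.1.
The Normal likelihood contributes (σ²)^(−n/2) exp(−SS/(2σ²)), so the posterior is Inverse-Gamma(α + n/2, β + SS/2) = Inverse-Gamma(7.5, 34.05).
The mode of Inverse-Gamma(a, b) is b/(a+1) = 34.05/8.5 ≈ 4.006.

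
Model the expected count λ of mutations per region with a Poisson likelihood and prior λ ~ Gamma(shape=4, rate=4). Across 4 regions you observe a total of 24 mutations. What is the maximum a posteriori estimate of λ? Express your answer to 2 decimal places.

Σxᵢ = 24, n = 4.
Posterior ∝ λ^3e^(−4λ) · λ^24e^(−4λ) = λ^27e^(−8λ), i.e. Gamma(shape=28, rate=8).
The mode of a Gamma(a, b) with a ≥ 1 (shape–rate) is (a−1)/b = 27/8 ≈ 3.38.

λ̂_MAP = 3.38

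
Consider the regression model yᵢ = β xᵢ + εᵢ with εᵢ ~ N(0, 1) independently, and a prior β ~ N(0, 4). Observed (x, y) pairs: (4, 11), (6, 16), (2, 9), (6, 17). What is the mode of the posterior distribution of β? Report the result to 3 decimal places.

β̂_MAP = 2.818

log p(β | y) = −Σ(yᵢ − βxᵢ)²/(2·1) − β²/(2·4) + const.
Setting the derivative to zero: Σxᵢ(yᵢ − βxᵢ)/1 − β/4 = 0, so β = Σxᵢyᵢ / (Σxᵢ² + σ²/τ²).
Σxᵢyᵢ = 4·11 + 6·16 + 2·9 + 6·17 = 260; Σxᵢ² = 92; σ²/τ² = 0.25.
β̂_MAP = 260 / (92 + 0.25) = 260/92.25 ≈ 2.818.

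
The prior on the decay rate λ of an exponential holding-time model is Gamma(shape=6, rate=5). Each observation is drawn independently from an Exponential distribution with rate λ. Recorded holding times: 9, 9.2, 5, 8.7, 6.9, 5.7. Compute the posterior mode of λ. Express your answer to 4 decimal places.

λ̂_MAP = 0.2222

The Exponential(rate=λ) likelihood is ∝ λ^n e^(−λΣtᵢ). Here n = 6 and Σtᵢ = 9 + 9.2 + 5 + 8.7 + 6.9 + 5.7 = 44.5.
Posterior ∝ λ^5e^(−5λ) · λ^6e^(−44.5λ) = λ^11e^(−49.5λ), i.e. Gamma(12, 49.5).
Mode = (a−1)/b = 11/49.5 ≈ 0.2222.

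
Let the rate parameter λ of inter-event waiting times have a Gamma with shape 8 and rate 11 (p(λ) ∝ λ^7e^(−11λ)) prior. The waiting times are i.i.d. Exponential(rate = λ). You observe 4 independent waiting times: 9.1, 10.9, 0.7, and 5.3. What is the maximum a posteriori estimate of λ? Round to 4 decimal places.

λ̂_MAP = 0.2973

The Exponential(rate=λ) likelihood is ∝ λ^n e^(−λΣtᵢ). Here n = 4 and Σtᵢ = 9.1 + 10.9 + 0.7 + 5.3 = 26.
Posterior ∝ λ^7e^(−11λ) · λ^4e^(−26λ) = λ^11e^(−37λ), i.e. Gamma(12, 37).
Mode = (a−1)/b = 11/37 ≈ 0.2973.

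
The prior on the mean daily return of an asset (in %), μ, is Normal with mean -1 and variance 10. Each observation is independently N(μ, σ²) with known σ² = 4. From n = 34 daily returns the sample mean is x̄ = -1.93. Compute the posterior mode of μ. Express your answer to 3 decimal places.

μ̂_MAP = -1.919

n = 34, x̄ = -1.93.
For a Normal prior and Normal likelihood with known variance, the posterior is Normal; its mode equals its mean, the precision-weighted average.
Prior precision 1/σ₀² = 1/10 = 0.1; data precision n/σ² = 34/4 = 8.5.
μ̂ = (0.1·(-1) + 8.5·(-1.93)) / (0.1 + 8.5) = (-16.505)/8.6 = -3301/1720 ≈ -1.919.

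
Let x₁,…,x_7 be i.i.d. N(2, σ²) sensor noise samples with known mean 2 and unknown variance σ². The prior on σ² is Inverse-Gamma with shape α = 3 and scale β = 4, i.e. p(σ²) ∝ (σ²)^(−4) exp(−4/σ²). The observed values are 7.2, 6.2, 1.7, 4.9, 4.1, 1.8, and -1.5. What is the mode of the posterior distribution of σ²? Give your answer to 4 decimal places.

Sum of squared deviations about the known mean: SS = (7.2−2)² + (6.2−2)² + (1.7−2)² + (4.9−2)² + (4.1−2)² + (1.8−2)² + (-1.5−2)² = 69.88.
The Normal likelihood contributes (σ²)^(−n/2) exp(−SS/(2σ²)), so the posterior is Inverse-Gamma(α + n/2, β + SS/2) = Inverse-Gamma(6.5, 38.94).
The mode of Inverse-Gamma(a, b) is b/(a+1) = 38.94/7.5 ≈ 5.1920.

σ̂²_MAP = 5.1920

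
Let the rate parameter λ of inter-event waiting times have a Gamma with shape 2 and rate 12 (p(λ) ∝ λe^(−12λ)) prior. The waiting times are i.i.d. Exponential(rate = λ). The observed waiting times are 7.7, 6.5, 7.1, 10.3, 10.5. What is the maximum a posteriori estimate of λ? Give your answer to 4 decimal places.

λ̂_MAP = 0.1109

The Exponential(rate=λ) likelihood is ∝ λ^n e^(−λΣtᵢ). Here n = 5 and Σtᵢ = 7.7 + 6.5 + 7.1 + 10.3 + 10.5 = 42.1.
Posterior ∝ λe^(−12λ) · λ^5e^(−42.1λ) = λ^6e^(−54.1λ), i.e. Gamma(7, 54.1).
Mode = (a−1)/b = 6/54.1 ≈ 0.1109.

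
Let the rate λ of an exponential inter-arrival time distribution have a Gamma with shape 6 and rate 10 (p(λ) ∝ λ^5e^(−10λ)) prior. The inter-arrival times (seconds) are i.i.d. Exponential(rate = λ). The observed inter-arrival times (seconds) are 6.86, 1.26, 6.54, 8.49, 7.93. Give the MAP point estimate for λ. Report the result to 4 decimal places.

λ̂_MAP = 0.2434

The Exponential(rate=λ) likelihood is ∝ λ^n e^(−λΣtᵢ). Here n = 5 and Σtᵢ = 6.86 + 1.26 + 6.54 + 8.49 + 7.93 = 31.08.
Posterior ∝ λ^5e^(−10λ) · λ^5e^(−31.08λ) = λ^10e^(−41.08λ), i.e. Gamma(11, 41.08).
Mode = (a−1)/b = 10/41.08 ≈ 0.2434.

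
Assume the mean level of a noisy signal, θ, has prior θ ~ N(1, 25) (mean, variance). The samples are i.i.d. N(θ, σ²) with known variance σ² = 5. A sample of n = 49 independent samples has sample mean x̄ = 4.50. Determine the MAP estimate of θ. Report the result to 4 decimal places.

θ̂_MAP = 4.4858

n = 49, x̄ = 4.50.
For a Normal prior and Normal likelihood with known variance, the posterior is Normal; its mode equals its mean, the precision-weighted average.
Prior precision 1/σ₀² = 1/25 = 0.04; data precision n/σ² = 49/5 = 9.8.
θ̂ = (0.04·1 + 9.8·4.5) / (0.04 + 9.8) = 44.14/9.84 = 2207/492 ≈ 4.4858.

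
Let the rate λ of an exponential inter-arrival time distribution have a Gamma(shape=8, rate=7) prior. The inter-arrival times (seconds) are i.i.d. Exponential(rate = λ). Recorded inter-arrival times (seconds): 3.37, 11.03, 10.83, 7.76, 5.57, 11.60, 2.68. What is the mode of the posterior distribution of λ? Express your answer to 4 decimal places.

The Exponential(rate=λ) likelihood is ∝ λ^n e^(−λΣtᵢ). Here n = 7 and Σtᵢ = 3.37 + 11.03 + 10.83 + 7.76 + 5.57 + 11.60 + 2.68 = 52.84.
Posterior ∝ λ^7e^(−7λ) · λ^7e^(−52.84λ) = λ^14e^(−59.84λ), i.e. Gamma(15, 59.84).
Mode = (a−1)/b = 14/59.84 ≈ 0.2340.

λ̂_MAP = 0.2340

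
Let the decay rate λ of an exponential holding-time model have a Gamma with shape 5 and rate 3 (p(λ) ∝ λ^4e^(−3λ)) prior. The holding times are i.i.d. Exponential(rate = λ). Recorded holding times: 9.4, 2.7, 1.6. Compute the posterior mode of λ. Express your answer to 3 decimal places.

λ̂_MAP = 0.419

The Exponential(rate=λ) likelihood is ∝ λ^n e^(−λΣtᵢ). Here n = 3 and Σtᵢ = 9.4 + 2.7 + 1.6 = 13.7.
Posterior ∝ λ^4e^(−3λ) · λ^3e^(−13.7λ) = λ^7e^(−16.7λ), i.e. Gamma(8, 16.7).
Mode = (a−1)/b = 7/16.7 ≈ 0.419.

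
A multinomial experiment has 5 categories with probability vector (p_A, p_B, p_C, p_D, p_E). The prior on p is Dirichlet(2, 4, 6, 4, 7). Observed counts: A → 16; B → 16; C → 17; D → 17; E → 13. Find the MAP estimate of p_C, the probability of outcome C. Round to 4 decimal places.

The posterior is Dirichlet(αᵢ + nᵢ) = Dirichlet(18, 20, 23, 21, 20).
For a Dirichlet(a₁,…,a_K) with all aᵢ > 1, the mode has j-th component (aⱼ − 1)/(Σaᵢ − K).
Here Σaᵢ = 102 and K = 5, so p_C = (23 − 1)/(102 − 5) = 22/97 ≈ 0.2268.

MAP estimate of p_C = 0.2268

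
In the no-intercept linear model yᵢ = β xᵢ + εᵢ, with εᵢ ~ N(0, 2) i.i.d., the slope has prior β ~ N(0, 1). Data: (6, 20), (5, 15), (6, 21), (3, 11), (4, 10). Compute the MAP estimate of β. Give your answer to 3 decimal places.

log p(β | y) = −Σ(yᵢ − βxᵢ)²/(2·2) − β²/(2·1) + const.
Setting the derivative to zero: Σxᵢ(yᵢ − βxᵢ)/2 − β/1 = 0, so β = Σxᵢyᵢ / (Σxᵢ² + σ²/τ²).
Σxᵢyᵢ = 6·20 + 5·15 + 6·21 + 3·11 + 4·10 = 394; Σxᵢ² = 122; σ²/τ² = 2.
β̂_MAP = 394 / (122 + 2) = 394/124 ≈ 3.177.

β̂_MAP = 3.177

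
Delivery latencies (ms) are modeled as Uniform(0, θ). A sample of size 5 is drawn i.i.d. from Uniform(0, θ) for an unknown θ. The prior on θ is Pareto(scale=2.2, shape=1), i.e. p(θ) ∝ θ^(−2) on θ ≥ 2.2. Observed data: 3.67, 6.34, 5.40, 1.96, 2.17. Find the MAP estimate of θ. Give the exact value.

θ̂_MAP = 6.34

The Uniform(0, θ) likelihood is θ^(−n) for θ ≥ max(xᵢ), zero otherwise. Here max(xᵢ) = 6.34.
Posterior ∝ θ^(−2) · θ^(−5) = θ^(−7) on θ ≥ max(2.2, 6.34) = 6.34.
This density is strictly decreasing in θ, so the posterior mode lies at the lower boundary of the support.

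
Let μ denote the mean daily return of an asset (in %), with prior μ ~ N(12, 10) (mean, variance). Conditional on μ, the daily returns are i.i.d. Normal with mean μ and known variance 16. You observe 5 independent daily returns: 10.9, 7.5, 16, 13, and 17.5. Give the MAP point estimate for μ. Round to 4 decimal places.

μ̂_MAP = 12.7424

n = 5; x̄ = (10.9 + 7.5 + 16 + 13 + 17.5)/5 = 64.9/5 = 12.98.
For a Normal prior and Normal likelihood with known variance, the posterior is Normal; its mode equals its mean, the precision-weighted average.
Prior precision 1/σ₀² = 1/10 = 0.1; data precision n/σ² = 5/16 = 0.3125.
μ̂ = (0.1·12 + 0.3125·12.98) / (0.1 + 0.3125) = 5.25625/0.4125 = 841/66 ≈ 12.7424.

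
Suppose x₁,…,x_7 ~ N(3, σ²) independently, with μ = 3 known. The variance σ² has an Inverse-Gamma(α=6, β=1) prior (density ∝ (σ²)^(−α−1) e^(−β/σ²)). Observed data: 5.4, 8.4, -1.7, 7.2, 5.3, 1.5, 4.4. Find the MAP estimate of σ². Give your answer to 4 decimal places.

σ̂²_MAP = 4.1024

Sum of squared deviations about the known mean: SS = (5.4−3)² + (8.4−3)² + (-1.7−3)² + (7.2−3)² + (5.3−3)² + (1.5−3)² + (4.4−3)² = 84.15.
The Normal likelihood contributes (σ²)^(−n/2) exp(−SS/(2σ²)), so the posterior is Inverse-Gamma(α + n/2, β + SS/2) = Inverse-Gamma(9.5, 43.075).
The mode of Inverse-Gamma(a, b) is b/(a+1) = 43.075/10.5 ≈ 4.1024.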